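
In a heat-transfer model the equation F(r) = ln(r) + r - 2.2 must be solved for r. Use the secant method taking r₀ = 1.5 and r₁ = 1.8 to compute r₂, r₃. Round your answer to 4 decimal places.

1.6832, 1.6807

F(1.5) = -0.294535, F(1.8) = 0.187787
r₂ = 1.800000 − 0.187787·(1.800000 − 1.500000) / (0.187787 − (-0.294535)) = 1.800000 − (0.056336)/(0.482322) = 1.683198
F(1.683198) = 0.003894
r₃ = 1.683198 − 0.003894·(1.683198 − 1.800000) / (0.003894 − 0.187787) = 1.683198 − (-0.000455)/(-0.183893) = 1.680725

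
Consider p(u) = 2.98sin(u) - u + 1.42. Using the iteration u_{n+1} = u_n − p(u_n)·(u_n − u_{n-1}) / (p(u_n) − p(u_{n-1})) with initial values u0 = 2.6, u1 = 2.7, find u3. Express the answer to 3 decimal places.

p(2.6) = 0.35619, p(2.7) = -0.00641
u2 = 2.70000 − (-0.00641)·(2.70000 − 2.60000) / (-0.00641 − 0.35619) = 2.70000 − (-0.00064)/(-0.36260) = 2.69823
p(2.69823) = 0.00012
u3 = 2.69823 − 0.00012·(2.69823 − 2.70000) / (0.00012 − (-0.00641)) = 2.69823 − (0.00000)/(0.00653) = 2.69826

2.698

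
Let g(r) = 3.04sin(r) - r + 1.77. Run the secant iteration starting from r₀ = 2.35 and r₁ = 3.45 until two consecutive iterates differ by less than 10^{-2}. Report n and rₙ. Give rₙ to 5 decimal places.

g(2.35) = 1.5828790, g(3.45) = -2.6027662
r₂ = 3.4500000 − (-2.6027662)·(1.1000000)/(-4.1856452) = 2.7659853;  |Δ| = 0.6840147
g(2.7659853) = 0.1192010
r₃ = 2.7659853 − 0.1192010·(-0.6840147)/(2.7219672) = 2.7959398;  |Δ| = 0.0299545
g(2.7959398) = 0.0040455
r₄ = 2.7959398 − 0.0040455·(0.0299545)/(-0.1151555) = 2.7969922;  |Δ| = 0.0010523
|r₄ − r₃| = 0.0010523 < 10^{-2}

n = 4, rₙ = 2.79699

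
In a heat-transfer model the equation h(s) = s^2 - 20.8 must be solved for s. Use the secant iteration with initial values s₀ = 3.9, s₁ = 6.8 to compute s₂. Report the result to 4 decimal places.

4.4224

h(3.9) = -5.590000, h(6.8) = 25.440000
s₂ = 6.800000 − 25.440000·(6.800000 − 3.900000) / (25.440000 − (-5.590000)) = 6.800000 − (73.776000)/(31.030000) = 4.422430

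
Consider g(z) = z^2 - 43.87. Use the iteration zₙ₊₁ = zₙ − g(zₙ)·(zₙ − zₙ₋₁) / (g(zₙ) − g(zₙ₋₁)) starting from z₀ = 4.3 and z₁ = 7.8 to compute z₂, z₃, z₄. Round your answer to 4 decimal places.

g(4.3) = -25.380000, g(7.8) = 16.970000
z₂ = 7.800000 − 16.970000·(7.800000 − 4.300000) / (16.970000 − (-25.380000)) = 7.800000 − (59.395000)/(42.350000) = 6.397521
g(6.397521) = -2.941729
z₃ = 6.397521 − (-2.941729)·(6.397521 − 7.800000) / (-2.941729 − 16.970000) = 6.397521 − (4.125715)/(-19.911729) = 6.604721
g(6.604721) = -0.247662
z₄ = 6.604721 − (-0.247662)·(6.604721 − 6.397521) / (-0.247662 − (-2.941729)) = 6.604721 − (-0.051316)/(2.694067) = 6.623769

6.3975, 6.6047, 6.6238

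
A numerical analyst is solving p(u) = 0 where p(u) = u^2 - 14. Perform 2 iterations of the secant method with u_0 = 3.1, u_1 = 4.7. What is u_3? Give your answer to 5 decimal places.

3.73262

p(3.1) = -4.3900000, p(4.7) = 8.0900000
u_2 = 4.7000000 − 8.0900000·(4.7000000 − 3.1000000) / (8.0900000 − (-4.3900000)) = 4.7000000 − (12.9440000)/(12.4800000) = 3.6628205
p(3.6628205) = -0.5837459
u_3 = 3.6628205 − (-0.5837459)·(3.6628205 − 4.7000000) / (-0.5837459 − 8.0900000) = 3.6628205 − (0.6054493)/(-8.6737459) = 3.7326230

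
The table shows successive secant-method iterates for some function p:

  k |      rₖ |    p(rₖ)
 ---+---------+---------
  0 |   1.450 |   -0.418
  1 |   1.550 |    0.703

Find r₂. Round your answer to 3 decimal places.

r₂ = 1.550 − 0.703·(1.550 − 1.450) / (0.703 − (-0.418))
   = 1.550 − (0.07030)/(1.12100) = 1.48729

1.487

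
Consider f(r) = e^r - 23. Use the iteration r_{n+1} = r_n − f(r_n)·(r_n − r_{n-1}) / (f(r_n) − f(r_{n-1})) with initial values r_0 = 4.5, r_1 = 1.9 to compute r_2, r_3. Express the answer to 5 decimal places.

f(4.5) = 67.0171313, f(1.9) = -16.3141056
r_2 = 1.9000000 − (-16.3141056)·(1.9000000 − 4.5000000) / (-16.3141056 − 67.0171313) = 1.9000000 − (42.4166745)/(-83.3312369) = 2.4090129
f(2.4090129) = -11.8770238
r_3 = 2.4090129 − (-11.8770238)·(2.4090129 − 1.9000000) / (-11.8770238 − (-16.3141056)) = 2.4090129 − (-6.0455583)/(4.4370818) = 3.7715206

2.40901, 3.77152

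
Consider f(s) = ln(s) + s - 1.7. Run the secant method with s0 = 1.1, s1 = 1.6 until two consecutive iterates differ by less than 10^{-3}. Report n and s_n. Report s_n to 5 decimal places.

n = 4, s_n = 1.37879

f(1.1) = -0.5046898, f(1.6) = 0.3700036
s2 = 1.6000000 − 0.3700036·(0.5000000)/(0.8746934) = 1.3884953;  |Δ| = 0.2115047
f(1.3884953) = 0.0167159
s3 = 1.3884953 − 0.0167159·(-0.2115047)/(-0.3532878) = 1.3784879;  |Δ| = 0.0100074
f(1.3784879) = -0.0005250
s4 = 1.3784879 − (-0.0005250)·(-0.0100074)/(-0.0172408) = 1.3787926;  |Δ| = 0.0003047
|s4 − s3| = 0.0003047 < 10^{-3}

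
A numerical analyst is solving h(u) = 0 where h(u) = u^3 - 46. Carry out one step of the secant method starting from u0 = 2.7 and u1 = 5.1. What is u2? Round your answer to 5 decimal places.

3.25910

h(2.7) = -26.3170000, h(5.1) = 86.6510000
u2 = 5.1000000 − 86.6510000·(5.1000000 − 2.7000000) / (86.6510000 − (-26.3170000)) = 5.1000000 − (207.9624000)/(112.9680000) = 3.2591035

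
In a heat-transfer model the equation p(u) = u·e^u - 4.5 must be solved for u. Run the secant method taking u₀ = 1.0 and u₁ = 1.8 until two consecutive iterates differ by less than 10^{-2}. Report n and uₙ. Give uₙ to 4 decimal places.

n = 5, uₙ = 1.2672

p(1.0) = -1.781718, p(1.8) = 6.389365
u₂ = 1.800000 − 6.389365·(0.800000)/(8.171084) = 1.174441;  |Δ| = 0.625559
p(1.174441) = -0.699115
u₃ = 1.174441 − (-0.699115)·(-0.625559)/(-7.088481) = 1.236138;  |Δ| = 0.061697
p(1.236138) = -0.244848
u₄ = 1.236138 − (-0.244848)·(0.061697)/(0.454267) = 1.269393;  |Δ| = 0.033254
p(1.269393) = 0.017376
u₅ = 1.269393 − 0.017376·(0.033254)/(0.262224) = 1.267189;  |Δ| = 0.002204
|u₅ − u₄| = 0.002204 < 10^{-2}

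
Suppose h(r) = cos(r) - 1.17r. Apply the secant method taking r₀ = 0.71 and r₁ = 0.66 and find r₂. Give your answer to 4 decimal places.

0.6699

h(0.71) = -0.072338, h(0.66) = 0.017792
r₂ = 0.660000 − 0.017792·(0.660000 − 0.710000) / (0.017792 − (-0.072338)) = 0.660000 − (-0.000890)/(0.090130) = 0.669870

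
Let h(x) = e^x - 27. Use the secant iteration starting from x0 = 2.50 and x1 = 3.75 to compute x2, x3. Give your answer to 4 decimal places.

h(2.50) = -14.817506, h(3.75) = 15.521082
x2 = 3.750000 − 15.521082·(3.750000 − 2.500000) / (15.521082 − (-14.817506)) = 3.750000 − (19.401353)/(30.338588) = 3.110506
h(3.110506) = -4.567613
x3 = 3.110506 − (-4.567613)·(3.110506 − 3.750000) / (-4.567613 − 15.521082) = 3.110506 − (2.920962)/(-20.088695) = 3.255909

3.1105, 3.2559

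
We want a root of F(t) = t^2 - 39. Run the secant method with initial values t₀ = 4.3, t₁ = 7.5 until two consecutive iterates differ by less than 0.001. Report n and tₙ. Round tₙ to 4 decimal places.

n = 5, tₙ = 6.2450

F(4.3) = -20.510000, F(7.5) = 17.250000
t₂ = 7.500000 − 17.250000·(3.200000)/(37.760000) = 6.038136;  |Δ| = 1.461864
F(6.038136) = -2.540919
t₃ = 6.038136 − (-2.540919)·(-1.461864)/(-19.790919) = 6.225822;  |Δ| = 0.187686
F(6.225822) = -0.239145
t₄ = 6.225822 − (-0.239145)·(0.187686)/(2.301773) = 6.245321;  |Δ| = 0.019500
F(6.245321) = 0.004040
t₅ = 6.245321 − 0.004040·(0.019500)/(0.243186) = 6.244998;  |Δ| = 0.000324
|t₅ − t₄| = 0.000324 < 0.001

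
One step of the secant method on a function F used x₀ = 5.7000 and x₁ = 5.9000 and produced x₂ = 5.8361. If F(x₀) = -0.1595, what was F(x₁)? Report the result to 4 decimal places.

The secant line through (5.7000, -0.1595) and (5.9000, F(x₁)) crosses zero at x₂ = 5.8361.
So (5.7000, -0.1595), (5.9000, F(x₁)), (5.8361, 0) are collinear:
F(x₁) = -0.1595 · (5.9000 − 5.8361) / (5.7000 − 5.8361) = -0.1595 · (0.063900)/(-0.136100) = 0.074886

0.0749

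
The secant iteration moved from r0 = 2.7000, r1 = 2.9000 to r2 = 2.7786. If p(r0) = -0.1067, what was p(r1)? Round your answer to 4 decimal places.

The secant line through (2.7000, -0.1067) and (2.9000, p(r1)) crosses zero at r2 = 2.7786.
So (2.7000, -0.1067), (2.9000, p(r1)), (2.7786, 0) are collinear:
p(r1) = -0.1067 · (2.9000 − 2.7786) / (2.7000 − 2.7786) = -0.1067 · (0.121400)/(-0.078600) = 0.164801

0.1648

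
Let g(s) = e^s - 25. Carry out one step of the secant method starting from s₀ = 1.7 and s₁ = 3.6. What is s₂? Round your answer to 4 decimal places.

g(1.7) = -19.526053, g(3.6) = 11.598234
s₂ = 3.600000 − 11.598234·(3.600000 − 1.700000) / (11.598234 − (-19.526053)) = 3.600000 − (22.036645)/(31.124287) = 2.891979

2.8920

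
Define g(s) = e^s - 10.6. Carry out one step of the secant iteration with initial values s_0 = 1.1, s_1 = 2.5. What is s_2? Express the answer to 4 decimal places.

2.2586

g(1.1) = -7.595834, g(2.5) = 1.582494
s_2 = 2.500000 − 1.582494·(2.500000 − 1.100000) / (1.582494 − (-7.595834)) = 2.500000 − (2.215492)/(9.178328) = 2.258617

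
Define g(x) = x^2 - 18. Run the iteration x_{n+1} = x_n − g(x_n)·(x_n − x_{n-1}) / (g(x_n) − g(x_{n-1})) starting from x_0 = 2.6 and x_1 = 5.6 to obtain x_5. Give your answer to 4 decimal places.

4.2426

g(2.6) = -11.240000, g(5.6) = 13.360000
x_2 = 5.600000 − 13.360000·(5.600000 − 2.600000) / (13.360000 − (-11.240000)) = 5.600000 − (40.080000)/(24.600000) = 3.970732
g(3.970732) = -2.233290
x_3 = 3.970732 − (-2.233290)·(3.970732 − 5.600000) / (-2.233290 − 13.360000) = 3.970732 − (3.638628)/(-15.593290) = 4.204077
g(4.204077) = -0.325733
x_4 = 4.204077 − (-0.325733)·(4.204077 − 3.970732) / (-0.325733 − (-2.233290)) = 4.204077 − (-0.076008)/(1.907557) = 4.243923
g(4.243923) = 0.010886
x_5 = 4.243923 − 0.010886·(4.243923 − 4.204077) / (0.010886 − (-0.325733)) = 4.243923 − (0.000434)/(0.336618) = 4.242635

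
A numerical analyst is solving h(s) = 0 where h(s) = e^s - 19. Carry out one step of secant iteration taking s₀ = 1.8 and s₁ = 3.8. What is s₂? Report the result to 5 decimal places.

h(1.8) = -12.9503525, h(3.8) = 25.7011845
s₂ = 3.8000000 − 25.7011845·(3.8000000 − 1.8000000) / (25.7011845 − (-12.9503525)) = 3.8000000 − (51.4023690)/(38.6515370) = 2.4701080

2.47011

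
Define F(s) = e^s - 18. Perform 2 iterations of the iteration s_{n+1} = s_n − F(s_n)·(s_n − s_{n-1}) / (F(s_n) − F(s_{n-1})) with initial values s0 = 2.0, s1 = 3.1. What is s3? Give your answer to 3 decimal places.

2.880

F(2.0) = -10.61094, F(3.1) = 4.19795
s2 = 3.10000 − 4.19795·(3.10000 − 2.00000) / (4.19795 − (-10.61094)) = 3.10000 − (4.61775)/(14.80890) = 2.78818
F(2.78818) = -1.74862
s3 = 2.78818 − (-1.74862)·(2.78818 − 3.10000) / (-1.74862 − 4.19795) = 2.78818 − (0.54526)/(-5.94658) = 2.87987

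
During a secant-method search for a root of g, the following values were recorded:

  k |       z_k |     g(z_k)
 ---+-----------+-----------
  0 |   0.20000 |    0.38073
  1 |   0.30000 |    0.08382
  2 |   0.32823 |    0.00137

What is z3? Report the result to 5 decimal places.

0.32870

z3 = 0.32823 − 0.00137·(0.32823 − 0.30000) / (0.00137 − 0.08382)
   = 0.32823 − (0.0000387)/(-0.0824500) = 0.3286991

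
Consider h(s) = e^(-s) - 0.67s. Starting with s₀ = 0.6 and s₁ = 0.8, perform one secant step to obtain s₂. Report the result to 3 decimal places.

h(0.6) = 0.14681, h(0.8) = -0.08667
s₂ = 0.80000 − (-0.08667)·(0.80000 − 0.60000) / (-0.08667 − 0.14681) = 0.80000 − (-0.01733)/(-0.23348) = 0.72576

0.726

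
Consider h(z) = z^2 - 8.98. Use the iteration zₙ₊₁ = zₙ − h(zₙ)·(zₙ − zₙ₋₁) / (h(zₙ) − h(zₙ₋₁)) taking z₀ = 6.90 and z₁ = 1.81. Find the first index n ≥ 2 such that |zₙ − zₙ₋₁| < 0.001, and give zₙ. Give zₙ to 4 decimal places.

h(6.90) = 38.630000, h(1.81) = -5.703900
z₂ = 1.810000 − (-5.703900)·(-5.090000)/(-44.333900) = 2.464868;  |Δ| = 0.654868
h(2.464868) = -2.904426
z₃ = 2.464868 − (-2.904426)·(0.654868)/(2.799474) = 3.144287;  |Δ| = 0.679419
h(3.144287) = 0.906540
z₄ = 3.144287 − 0.906540·(0.679419)/(3.810966) = 2.982669;  |Δ| = 0.161618
h(2.982669) = -0.083686
z₅ = 2.982669 − (-0.083686)·(-0.161618)/(-0.990226) = 2.996328;  |Δ| = 0.013659
h(2.996328) = -0.002021
z₆ = 2.996328 − (-0.002021)·(0.013659)/(0.081665) = 2.996666;  |Δ| = 0.000338
|z₆ − z₅| = 0.000338 < 0.001

n = 6, zₙ = 2.9967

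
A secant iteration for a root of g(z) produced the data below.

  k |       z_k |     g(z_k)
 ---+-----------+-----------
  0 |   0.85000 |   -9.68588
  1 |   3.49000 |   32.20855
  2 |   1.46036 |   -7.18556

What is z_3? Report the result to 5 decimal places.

z_3 = 1.46036 − (-7.18556)·(1.46036 − 3.49000) / (-7.18556 − 32.20855)
   = 1.46036 − (14.5841000)/(-39.3941100) = 1.8305702

1.83057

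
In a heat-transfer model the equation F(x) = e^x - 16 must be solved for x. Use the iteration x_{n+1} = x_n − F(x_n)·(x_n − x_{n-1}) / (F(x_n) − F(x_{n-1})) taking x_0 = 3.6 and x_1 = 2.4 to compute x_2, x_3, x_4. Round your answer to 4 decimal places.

F(3.6) = 20.598234, F(2.4) = -4.976824
x_2 = 2.400000 − (-4.976824)·(2.400000 − 3.600000) / (-4.976824 − 20.598234) = 2.400000 − (5.972188)/(-25.575058) = 2.633516
F(2.633516) = -2.077362
x_3 = 2.633516 − (-2.077362)·(2.633516 − 2.400000) / (-2.077362 − (-4.976824)) = 2.633516 − (-0.485098)/(2.899461) = 2.800822
F(2.800822) = 0.458174
x_4 = 2.800822 − 0.458174·(2.800822 − 2.633516) / (0.458174 − (-2.077362)) = 2.800822 − (0.076655)/(2.535536) = 2.770590

2.6335, 2.8008, 2.7706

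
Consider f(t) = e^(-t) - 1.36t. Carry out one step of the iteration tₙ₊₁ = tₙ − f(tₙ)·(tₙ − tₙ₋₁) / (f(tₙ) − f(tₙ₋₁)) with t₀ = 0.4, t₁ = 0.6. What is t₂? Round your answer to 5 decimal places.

0.46420

f(0.4) = 0.1263200, f(0.6) = -0.2671884
t₂ = 0.6000000 − (-0.2671884)·(0.6000000 − 0.4000000) / (-0.2671884 − 0.1263200) = 0.6000000 − (-0.0534377)/(-0.3935084) = 0.4642020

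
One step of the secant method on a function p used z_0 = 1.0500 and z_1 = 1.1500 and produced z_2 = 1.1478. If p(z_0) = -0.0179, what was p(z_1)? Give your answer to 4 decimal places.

0.0004

The secant line through (1.0500, -0.0179) and (1.1500, p(z_1)) crosses zero at z_2 = 1.1478.
So (1.0500, -0.0179), (1.1500, p(z_1)), (1.1478, 0) are collinear:
p(z_1) = -0.0179 · (1.1500 − 1.1478) / (1.0500 − 1.1478) = -0.0179 · (0.002200)/(-0.097800) = 0.000403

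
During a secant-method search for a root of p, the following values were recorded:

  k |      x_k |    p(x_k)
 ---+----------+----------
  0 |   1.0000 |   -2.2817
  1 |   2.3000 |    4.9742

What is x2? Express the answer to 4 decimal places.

x2 = 2.3000 − 4.9742·(2.3000 − 1.0000) / (4.9742 − (-2.2817))
   = 2.3000 − (6.466460)/(7.255900) = 1.408800

1.4088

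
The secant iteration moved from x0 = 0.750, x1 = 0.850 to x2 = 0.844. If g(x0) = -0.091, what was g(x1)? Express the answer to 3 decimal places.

0.006

The secant line through (0.750, -0.091) and (0.850, g(x1)) crosses zero at x2 = 0.844.
So (0.750, -0.091), (0.850, g(x1)), (0.844, 0) are collinear:
g(x1) = -0.091 · (0.850 − 0.844) / (0.750 − 0.844) = -0.091 · (0.00600)/(-0.09400) = 0.00581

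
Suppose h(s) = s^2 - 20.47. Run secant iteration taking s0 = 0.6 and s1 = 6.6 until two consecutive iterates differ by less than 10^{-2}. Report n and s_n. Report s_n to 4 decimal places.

n = 6, s_n = 4.5244

h(0.6) = -20.110000, h(6.6) = 23.090000
s2 = 6.600000 − 23.090000·(6.000000)/(43.200000) = 3.393056;  |Δ| = 3.206944
h(3.393056) = -8.957174
s3 = 3.393056 − (-8.957174)·(-3.206944)/(-32.047174) = 4.289395;  |Δ| = 0.896340
h(4.289395) = -2.071087
s4 = 4.289395 − (-2.071087)·(0.896340)/(6.886087) = 4.558982;  |Δ| = 0.269587
h(4.558982) = 0.314318
s5 = 4.558982 − 0.314318·(0.269587)/(2.385405) = 4.523459;  |Δ| = 0.035523
h(4.523459) = -0.008315
s6 = 4.523459 − (-0.008315)·(-0.035523)/(-0.322633) = 4.524375;  |Δ| = 0.000915
|s6 − s5| = 0.000915 < 10^{-2}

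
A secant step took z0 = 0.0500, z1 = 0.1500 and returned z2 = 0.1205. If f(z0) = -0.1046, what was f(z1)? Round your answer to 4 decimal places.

0.0438

The secant line through (0.0500, -0.1046) and (0.1500, f(z1)) crosses zero at z2 = 0.1205.
So (0.0500, -0.1046), (0.1500, f(z1)), (0.1205, 0) are collinear:
f(z1) = -0.1046 · (0.1500 − 0.1205) / (0.0500 − 0.1205) = -0.1046 · (0.029500)/(-0.070500) = 0.043769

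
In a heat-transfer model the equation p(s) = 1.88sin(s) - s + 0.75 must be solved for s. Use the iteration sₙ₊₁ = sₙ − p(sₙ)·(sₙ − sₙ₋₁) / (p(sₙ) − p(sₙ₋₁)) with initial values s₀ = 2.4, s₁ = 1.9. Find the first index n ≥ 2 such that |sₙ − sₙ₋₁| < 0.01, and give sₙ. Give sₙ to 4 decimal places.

p(2.4) = -0.380129, p(1.9) = 0.629044
s₂ = 1.900000 − 0.629044·(-0.500000)/(1.009173) = 2.211663;  |Δ| = 0.311663
p(2.211663) = 0.045303
s₃ = 2.211663 − 0.045303·(0.311663)/(-0.583741) = 2.235851;  |Δ| = 0.024188
p(2.235851) = -0.006510
s₄ = 2.235851 − (-0.006510)·(0.024188)/(-0.051814) = 2.232812;  |Δ| = 0.003039
|s₄ − s₃| = 0.003039 < 0.01

n = 4, sₙ = 2.2328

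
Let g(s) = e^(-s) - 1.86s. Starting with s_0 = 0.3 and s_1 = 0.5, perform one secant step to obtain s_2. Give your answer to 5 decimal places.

g(0.3) = 0.1828182, g(0.5) = -0.3234693
s_2 = 0.5000000 − (-0.3234693)·(0.5000000 − 0.3000000) / (-0.3234693 − 0.1828182) = 0.5000000 − (-0.0646939)/(-0.5062876) = 0.3722191

0.37222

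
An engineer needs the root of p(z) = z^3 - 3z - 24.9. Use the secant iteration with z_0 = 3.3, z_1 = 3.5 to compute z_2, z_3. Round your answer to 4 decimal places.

3.2641, 3.2614

p(3.3) = 1.137000, p(3.5) = 7.475000
z_2 = 3.500000 − 7.475000·(3.500000 − 3.300000) / (7.475000 − 1.137000) = 3.500000 − (1.495000)/(6.338000) = 3.264121
p(3.264121) = 0.085173
z_3 = 3.264121 − 0.085173·(3.264121 − 3.500000) / (0.085173 − 7.475000) = 3.264121 − (-0.020091)/(-7.389827) = 3.261402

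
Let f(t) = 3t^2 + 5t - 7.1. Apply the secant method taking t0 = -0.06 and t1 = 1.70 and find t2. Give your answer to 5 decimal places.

f(-0.06) = -7.3892000, f(1.70) = 10.0700000
t2 = 1.7000000 − 10.0700000·(1.7000000 − (-0.0600000)) / (10.0700000 − (-7.3892000)) = 1.7000000 − (17.7232000)/(17.4592000) = 0.6848790

0.68488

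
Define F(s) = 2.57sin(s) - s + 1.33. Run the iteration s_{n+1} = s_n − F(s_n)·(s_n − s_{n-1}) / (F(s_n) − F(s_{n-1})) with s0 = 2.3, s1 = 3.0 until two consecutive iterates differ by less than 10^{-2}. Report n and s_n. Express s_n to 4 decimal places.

F(2.3) = 0.946462, F(3.0) = -1.307322
s2 = 3.000000 − (-1.307322)·(0.700000)/(-2.253784) = 2.593961;  |Δ| = 0.406039
F(2.593961) = 0.074154
s3 = 2.593961 − 0.074154·(-0.406039)/(1.381475) = 2.615756;  |Δ| = 0.021795
F(2.615756) = 0.004223
s4 = 2.615756 − 0.004223·(0.021795)/(-0.069931) = 2.617072;  |Δ| = 0.001316
|s4 − s3| = 0.001316 < 10^{-2}

n = 4, s_n = 2.6171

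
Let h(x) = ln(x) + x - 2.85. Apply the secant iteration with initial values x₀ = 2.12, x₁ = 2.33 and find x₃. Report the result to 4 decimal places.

h(2.12) = 0.021416, h(2.33) = 0.325868
x₂ = 2.330000 − 0.325868·(2.330000 − 2.120000) / (0.325868 − 0.021416) = 2.330000 − (0.068432)/(0.304452) = 2.105228
h(2.105228) = -0.000348
x₃ = 2.105228 − (-0.000348)·(2.105228 − 2.330000) / (-0.000348 − 0.325868) = 2.105228 − (0.000078)/(-0.326217) = 2.105468

2.1055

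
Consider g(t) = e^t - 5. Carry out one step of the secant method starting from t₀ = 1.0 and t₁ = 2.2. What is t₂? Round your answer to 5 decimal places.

1.43415

g(1.0) = -2.2817182, g(2.2) = 4.0250135
t₂ = 2.2000000 − 4.0250135·(2.2000000 − 1.0000000) / (4.0250135 − (-2.2817182)) = 2.2000000 − (4.8300162)/(6.3067317) = 1.4341491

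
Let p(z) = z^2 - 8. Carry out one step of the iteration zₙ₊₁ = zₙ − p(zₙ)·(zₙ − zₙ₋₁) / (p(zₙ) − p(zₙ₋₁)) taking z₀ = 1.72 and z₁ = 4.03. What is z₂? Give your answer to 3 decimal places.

2.597

p(1.72) = -5.04160, p(4.03) = 8.24090
z₂ = 4.03000 − 8.24090·(4.03000 − 1.72000) / (8.24090 − (-5.04160)) = 4.03000 − (19.03648)/(13.28250) = 2.59680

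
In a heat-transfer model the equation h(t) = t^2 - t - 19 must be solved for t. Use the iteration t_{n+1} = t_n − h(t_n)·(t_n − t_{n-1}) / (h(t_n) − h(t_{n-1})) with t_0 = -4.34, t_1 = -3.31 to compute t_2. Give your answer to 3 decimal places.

-3.857

h(-4.34) = 4.17560, h(-3.31) = -4.73390
t_2 = -3.31000 − (-4.73390)·(-3.31000 − (-4.34000)) / (-4.73390 − 4.17560) = -3.31000 − (-4.87592)/(-8.90950) = -3.85727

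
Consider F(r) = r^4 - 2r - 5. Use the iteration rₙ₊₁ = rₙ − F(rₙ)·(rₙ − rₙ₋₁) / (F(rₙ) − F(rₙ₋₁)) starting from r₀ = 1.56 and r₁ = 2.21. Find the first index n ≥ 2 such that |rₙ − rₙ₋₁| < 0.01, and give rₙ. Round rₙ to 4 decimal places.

F(1.56) = -2.197591, F(2.21) = 14.434433
r₂ = 2.210000 − 14.434433·(0.650000)/(16.632024) = 1.645885;  |Δ| = 0.564115
F(1.645885) = -0.953435
r₃ = 1.645885 − (-0.953435)·(-0.564115)/(-15.387868) = 1.680837;  |Δ| = 0.034953
F(1.680837) = -0.379841
r₄ = 1.680837 − (-0.379841)·(0.034953)/(0.573594) = 1.703983;  |Δ| = 0.023146
F(1.703983) = 0.022690
r₅ = 1.703983 − 0.022690·(0.023146)/(0.402531) = 1.702679;  |Δ| = 0.001305
|r₅ − r₄| = 0.001305 < 0.01

n = 5, rₙ = 1.7027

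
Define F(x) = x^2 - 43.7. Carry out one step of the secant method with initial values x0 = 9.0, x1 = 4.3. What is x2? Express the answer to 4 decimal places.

6.1955

F(9.0) = 37.300000, F(4.3) = -25.210000
x2 = 4.300000 − (-25.210000)·(4.300000 − 9.000000) / (-25.210000 − 37.300000) = 4.300000 − (118.487000)/(-62.510000) = 6.195489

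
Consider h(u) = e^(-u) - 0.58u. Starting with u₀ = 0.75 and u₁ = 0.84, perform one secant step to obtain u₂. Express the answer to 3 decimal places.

0.786

h(0.75) = 0.03737, h(0.84) = -0.05549
u₂ = 0.84000 − (-0.05549)·(0.84000 − 0.75000) / (-0.05549 − 0.03737) = 0.84000 − (-0.00499)/(-0.09286) = 0.78622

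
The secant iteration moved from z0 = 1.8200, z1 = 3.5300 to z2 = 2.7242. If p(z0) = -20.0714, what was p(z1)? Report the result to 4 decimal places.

17.8871

The secant line through (1.8200, -20.0714) and (3.5300, p(z1)) crosses zero at z2 = 2.7242.
So (1.8200, -20.0714), (3.5300, p(z1)), (2.7242, 0) are collinear:
p(z1) = -20.0714 · (3.5300 − 2.7242) / (1.8200 − 2.7242) = -20.0714 · (0.805800)/(-0.904200) = 17.887120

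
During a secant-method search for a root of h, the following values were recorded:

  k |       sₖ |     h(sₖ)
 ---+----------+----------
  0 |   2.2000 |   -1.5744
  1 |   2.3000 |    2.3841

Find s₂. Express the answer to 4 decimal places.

2.2398

s₂ = 2.3000 − 2.3841·(2.3000 − 2.2000) / (2.3841 − (-1.5744))
   = 2.3000 − (0.238410)/(3.958500) = 2.239773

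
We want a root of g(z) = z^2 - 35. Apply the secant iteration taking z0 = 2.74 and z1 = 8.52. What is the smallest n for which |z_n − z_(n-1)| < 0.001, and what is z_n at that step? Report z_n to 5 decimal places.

g(2.74) = -27.4924000, g(8.52) = 37.5904000
z2 = 8.5200000 − 37.5904000·(5.7800000)/(65.0828000) = 5.1815986;  |Δ| = 3.3384014
g(5.1815986) = -8.1510362
z3 = 5.1815986 − (-8.1510362)·(-3.3384014)/(-45.7414362) = 5.7764953;  |Δ| = 0.5948967
g(5.7764953) = -1.6321020
z4 = 5.7764953 − (-1.6321020)·(0.5948967)/(6.5189342) = 5.9254356;  |Δ| = 0.1489403
g(5.9254356) = 0.1107873
z5 = 5.9254356 − 0.1107873·(0.1489403)/(1.7428893) = 5.9159682;  |Δ| = 0.0094674
g(5.9159682) = -0.0013205
z6 = 5.9159682 − (-0.0013205)·(-0.0094674)/(-0.1121078) = 5.9160797;  |Δ| = 0.0001115
|z6 − z5| = 0.0001115 < 0.001

n = 6, z_n = 5.91608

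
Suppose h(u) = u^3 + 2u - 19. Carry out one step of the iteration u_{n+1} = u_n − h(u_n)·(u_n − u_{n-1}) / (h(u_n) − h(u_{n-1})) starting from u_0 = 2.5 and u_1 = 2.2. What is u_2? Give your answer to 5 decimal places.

2.41259

h(2.5) = 1.6250000, h(2.2) = -3.9520000
u_2 = 2.2000000 − (-3.9520000)·(2.2000000 − 2.5000000) / (-3.9520000 − 1.6250000) = 2.2000000 − (1.1856000)/(-5.5770000) = 2.4125874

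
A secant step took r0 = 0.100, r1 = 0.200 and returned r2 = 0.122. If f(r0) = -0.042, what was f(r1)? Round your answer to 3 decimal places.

The secant line through (0.100, -0.042) and (0.200, f(r1)) crosses zero at r2 = 0.122.
So (0.100, -0.042), (0.200, f(r1)), (0.122, 0) are collinear:
f(r1) = -0.042 · (0.200 − 0.122) / (0.100 − 0.122) = -0.042 · (0.07800)/(-0.02200) = 0.14891

0.149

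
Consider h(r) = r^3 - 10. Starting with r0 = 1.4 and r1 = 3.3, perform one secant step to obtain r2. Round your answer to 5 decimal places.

h(1.4) = -7.2560000, h(3.3) = 25.9370000
r2 = 3.3000000 − 25.9370000·(3.3000000 − 1.4000000) / (25.9370000 − (-7.2560000)) = 3.3000000 − (49.2803000)/(33.1930000) = 1.8153406

1.81534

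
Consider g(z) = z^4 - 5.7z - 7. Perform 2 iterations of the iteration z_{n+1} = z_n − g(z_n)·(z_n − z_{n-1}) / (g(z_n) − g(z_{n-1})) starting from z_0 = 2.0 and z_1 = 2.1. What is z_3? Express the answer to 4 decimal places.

2.0845

g(2.0) = -2.400000, g(2.1) = 0.478100
z_2 = 2.100000 − 0.478100·(2.100000 − 2.000000) / (0.478100 − (-2.400000)) = 2.100000 − (0.047810)/(2.878100) = 2.083388
g(2.083388) = -0.035313
z_3 = 2.083388 − (-0.035313)·(2.083388 − 2.100000) / (-0.035313 − 0.478100) = 2.083388 − (0.000587)/(-0.513413) = 2.084531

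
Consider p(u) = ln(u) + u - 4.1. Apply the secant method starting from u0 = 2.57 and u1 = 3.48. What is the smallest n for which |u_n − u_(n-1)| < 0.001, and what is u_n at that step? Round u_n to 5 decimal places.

n = 4, u_n = 3.00104

p(2.57) = -0.5860941, p(3.48) = 0.6270323
u2 = 3.4800000 − 0.6270323·(0.9100000)/(1.2131264) = 3.0096456;  |Δ| = 0.4703544
p(3.0096456) = 0.0114679
u3 = 3.0096456 − 0.0114679·(-0.4703544)/(-0.6155644) = 3.0008829;  |Δ| = 0.0087626
p(3.0008829) = -0.0002105
u4 = 3.0008829 − (-0.0002105)·(-0.0087626)/(-0.0116784) = 3.0010409;  |Δ| = 0.0001580
|u4 − u3| = 0.0001580 < 0.001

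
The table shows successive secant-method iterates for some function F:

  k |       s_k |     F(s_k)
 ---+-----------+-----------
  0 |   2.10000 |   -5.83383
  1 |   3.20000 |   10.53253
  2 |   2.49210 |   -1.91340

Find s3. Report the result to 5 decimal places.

2.60093

s3 = 2.49210 − (-1.91340)·(2.49210 − 3.20000) / (-1.91340 − 10.53253)
   = 2.49210 − (1.3544959)/(-12.4459300) = 2.6009304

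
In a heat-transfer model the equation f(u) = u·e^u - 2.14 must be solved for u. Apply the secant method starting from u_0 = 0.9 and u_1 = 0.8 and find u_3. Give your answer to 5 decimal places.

0.88412

f(0.9) = 0.0736428, f(0.8) = -0.3595673
u_2 = 0.8000000 − (-0.3595673)·(0.8000000 − 0.9000000) / (-0.3595673 − 0.0736428) = 0.8000000 − (0.0359567)/(-0.4332101) = 0.8830007
f(0.8830007) = -0.0047764
u_3 = 0.8830007 − (-0.0047764)·(0.8830007 − 0.8000000) / (-0.0047764 − (-0.3595673)) = 0.8830007 − (-0.0003964)/(0.3547908) = 0.8841181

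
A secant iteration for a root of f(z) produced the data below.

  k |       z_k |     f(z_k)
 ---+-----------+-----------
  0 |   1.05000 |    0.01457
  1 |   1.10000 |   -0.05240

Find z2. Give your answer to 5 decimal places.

1.06088

z2 = 1.10000 − (-0.05240)·(1.10000 − 1.05000) / (-0.05240 − 0.01457)
   = 1.10000 − (-0.0026200)/(-0.0669700) = 1.0608780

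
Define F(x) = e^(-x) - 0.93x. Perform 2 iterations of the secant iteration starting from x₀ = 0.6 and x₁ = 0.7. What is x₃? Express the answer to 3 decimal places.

F(0.6) = -0.00919, F(0.7) = -0.15441
x₂ = 0.70000 − (-0.15441)·(0.70000 − 0.60000) / (-0.15441 − (-0.00919)) = 0.70000 − (-0.01544)/(-0.14523) = 0.59367
F(0.59367) = 0.00018
x₃ = 0.59367 − 0.00018·(0.59367 − 0.70000) / (0.00018 − (-0.15441)) = 0.59367 − (-0.00002)/(0.15459) = 0.59380

0.594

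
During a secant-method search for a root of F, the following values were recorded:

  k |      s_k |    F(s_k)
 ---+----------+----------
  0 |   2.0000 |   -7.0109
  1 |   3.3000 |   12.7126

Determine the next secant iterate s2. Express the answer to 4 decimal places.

s2 = 3.3000 − 12.7126·(3.3000 − 2.0000) / (12.7126 − (-7.0109))
   = 3.3000 − (16.526380)/(19.723500) = 2.462097

2.4621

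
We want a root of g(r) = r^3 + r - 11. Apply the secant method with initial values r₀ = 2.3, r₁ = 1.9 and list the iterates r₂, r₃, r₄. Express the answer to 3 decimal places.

g(2.3) = 3.46700, g(1.9) = -2.24100
r₂ = 1.90000 − (-2.24100)·(1.90000 − 2.30000) / (-2.24100 − 3.46700) = 1.90000 − (0.89640)/(-5.70800) = 2.05704
g(2.05704) = -0.23874
r₃ = 2.05704 − (-0.23874)·(2.05704 − 1.90000) / (-0.23874 − (-2.24100)) = 2.05704 − (-0.03749)/(2.00226) = 2.07577
g(2.07577) = 0.01986
r₄ = 2.07577 − 0.01986·(2.07577 − 2.05704) / (0.01986 − (-0.23874)) = 2.07577 − (0.00037)/(0.25859) = 2.07433

2.057, 2.076, 2.074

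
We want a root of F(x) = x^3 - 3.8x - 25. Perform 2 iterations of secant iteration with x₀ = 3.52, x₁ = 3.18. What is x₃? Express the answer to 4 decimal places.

F(3.52) = 5.238208, F(3.18) = -4.926568
x₂ = 3.180000 − (-4.926568)·(3.180000 − 3.520000) / (-4.926568 − 5.238208) = 3.180000 − (1.675033)/(-10.164776) = 3.344788
F(3.344788) = -0.290022
x₃ = 3.344788 − (-0.290022)·(3.344788 − 3.180000) / (-0.290022 − (-4.926568)) = 3.344788 − (-0.047792)/(4.636546) = 3.355096

3.3551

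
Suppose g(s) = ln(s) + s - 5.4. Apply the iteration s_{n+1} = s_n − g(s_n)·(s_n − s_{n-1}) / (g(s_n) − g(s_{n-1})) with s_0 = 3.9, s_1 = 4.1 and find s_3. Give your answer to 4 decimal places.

4.0110

g(3.9) = -0.139023, g(4.1) = 0.110987
s_2 = 4.100000 − 0.110987·(4.100000 − 3.900000) / (0.110987 − (-0.139023)) = 4.100000 − (0.022197)/(0.250010) = 4.011214
g(4.011214) = 0.000308
s_3 = 4.011214 − 0.000308·(4.011214 − 4.100000) / (0.000308 − 0.110987) = 4.011214 − (-0.000027)/(-0.110679) = 4.010967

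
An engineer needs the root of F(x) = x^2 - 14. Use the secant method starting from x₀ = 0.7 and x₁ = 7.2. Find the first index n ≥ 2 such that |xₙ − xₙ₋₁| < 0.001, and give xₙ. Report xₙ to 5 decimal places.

n = 7, xₙ = 3.74166

F(0.7) = -13.5100000, F(7.2) = 37.8400000
x₂ = 7.2000000 − 37.8400000·(6.5000000)/(51.3500000) = 2.4101266;  |Δ| = 4.7898734
F(2.4101266) = -8.1912899
x₃ = 2.4101266 − (-8.1912899)·(-4.7898734)/(-46.0312899) = 3.2624868;  |Δ| = 0.8523602
F(3.2624868) = -3.3561797
x₄ = 3.2624868 − (-3.3561797)·(0.8523602)/(4.8351102) = 3.8541329;  |Δ| = 0.5916461
F(3.8541329) = 0.8543408
x₅ = 3.8541329 − 0.8543408·(0.5916461)/(4.2105205) = 3.7340843;  |Δ| = 0.1200487
F(3.7340843) = -0.0566146
x₆ = 3.7340843 − (-0.0566146)·(-0.1200487)/(-0.9109554) = 3.7415451;  |Δ| = 0.0074609
F(3.7415451) = -0.0008400
x₇ = 3.7415451 − (-0.0008400)·(0.0074609)/(0.0557746) = 3.7416575;  |Δ| = 0.0001124
|x₇ − x₆| = 0.0001124 < 0.001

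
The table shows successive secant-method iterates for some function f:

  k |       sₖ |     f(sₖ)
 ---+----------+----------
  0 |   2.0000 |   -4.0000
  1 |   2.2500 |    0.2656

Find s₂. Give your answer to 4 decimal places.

s₂ = 2.2500 − 0.2656·(2.2500 − 2.0000) / (0.2656 − (-4.0000))
   = 2.2500 − (0.066400)/(4.265600) = 2.234434

2.2344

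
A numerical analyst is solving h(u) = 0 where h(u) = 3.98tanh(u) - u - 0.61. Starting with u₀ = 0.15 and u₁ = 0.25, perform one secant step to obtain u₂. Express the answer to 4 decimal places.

0.2093

h(0.15) = -0.167438, h(0.25) = 0.114776
u₂ = 0.250000 − 0.114776·(0.250000 − 0.150000) / (0.114776 − (-0.167438)) = 0.250000 − (0.011478)/(0.282214) = 0.209330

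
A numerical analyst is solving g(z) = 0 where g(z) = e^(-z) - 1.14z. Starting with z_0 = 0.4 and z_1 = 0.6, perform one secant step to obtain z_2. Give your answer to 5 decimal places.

g(0.4) = 0.2143200, g(0.6) = -0.1351884
z_2 = 0.6000000 − (-0.1351884)·(0.6000000 − 0.4000000) / (-0.1351884 − 0.2143200) = 0.6000000 − (-0.0270377)/(-0.3495084) = 0.5226409

0.52264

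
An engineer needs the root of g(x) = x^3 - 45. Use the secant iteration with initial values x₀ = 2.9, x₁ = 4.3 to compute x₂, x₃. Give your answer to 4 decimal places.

3.4235, 3.5320

g(2.9) = -20.611000, g(4.3) = 34.507000
x₂ = 4.300000 − 34.507000·(4.300000 − 2.900000) / (34.507000 − (-20.611000)) = 4.300000 − (48.309800)/(55.118000) = 3.423520
g(3.423520) = -4.874655
x₃ = 3.423520 − (-4.874655)·(3.423520 − 4.300000) / (-4.874655 − 34.507000) = 3.423520 − (4.272536)/(-39.381655) = 3.532011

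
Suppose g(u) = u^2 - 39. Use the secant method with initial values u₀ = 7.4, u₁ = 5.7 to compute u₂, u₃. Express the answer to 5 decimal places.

6.19695, 6.24720

g(7.4) = 15.7600000, g(5.7) = -6.5100000
u₂ = 5.7000000 − (-6.5100000)·(5.7000000 − 7.4000000) / (-6.5100000 − 15.7600000) = 5.7000000 − (11.0670000)/(-22.2700000) = 6.1969466
g(6.1969466) = -0.5978533
u₃ = 6.1969466 − (-0.5978533)·(6.1969466 − 5.7000000) / (-0.5978533 − (-6.5100000)) = 6.1969466 − (-0.2971011)/(5.9121467) = 6.2471992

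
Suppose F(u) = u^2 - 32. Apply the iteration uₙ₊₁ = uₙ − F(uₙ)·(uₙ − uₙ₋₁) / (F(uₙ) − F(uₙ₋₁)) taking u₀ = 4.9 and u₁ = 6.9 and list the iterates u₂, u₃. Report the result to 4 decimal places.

F(4.9) = -7.990000, F(6.9) = 15.610000
u₂ = 6.900000 − 15.610000·(6.900000 − 4.900000) / (15.610000 − (-7.990000)) = 6.900000 − (31.220000)/(23.600000) = 5.577119
F(5.577119) = -0.895748
u₃ = 5.577119 − (-0.895748)·(5.577119 − 6.900000) / (-0.895748 − 15.610000) = 5.577119 − (1.184968)/(-16.505748) = 5.648910

5.5771, 5.6489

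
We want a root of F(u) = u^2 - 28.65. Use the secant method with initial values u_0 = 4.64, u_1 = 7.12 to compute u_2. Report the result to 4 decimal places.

F(4.64) = -7.120400, F(7.12) = 22.044400
u_2 = 7.120000 − 22.044400·(7.120000 − 4.640000) / (22.044400 − (-7.120400)) = 7.120000 − (54.670112)/(29.164800) = 5.245476

5.2455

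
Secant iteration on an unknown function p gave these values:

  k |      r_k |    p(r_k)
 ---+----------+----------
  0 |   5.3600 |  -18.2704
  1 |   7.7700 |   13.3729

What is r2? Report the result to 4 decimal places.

r2 = 7.7700 − 13.3729·(7.7700 − 5.3600) / (13.3729 − (-18.2704))
   = 7.7700 − (32.228689)/(31.643300) = 6.751500

6.7515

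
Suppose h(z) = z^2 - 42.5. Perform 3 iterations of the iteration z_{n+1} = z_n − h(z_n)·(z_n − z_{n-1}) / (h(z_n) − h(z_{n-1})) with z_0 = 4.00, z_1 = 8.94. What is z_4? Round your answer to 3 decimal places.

h(4.00) = -26.50000, h(8.94) = 37.42360
z_2 = 8.94000 − 37.42360·(8.94000 − 4.00000) / (37.42360 − (-26.50000)) = 8.94000 − (184.87258)/(63.92360) = 6.04791
h(6.04791) = -5.92274
z_3 = 6.04791 − (-5.92274)·(6.04791 − 8.94000) / (-5.92274 − 37.42360) = 6.04791 − (17.12909)/(-43.34634) = 6.44308
h(6.44308) = -0.98670
z_4 = 6.44308 − (-0.98670)·(6.44308 − 6.04791) / (-0.98670 − (-5.92274)) = 6.44308 − (-0.38991)/(4.93604) = 6.52207

6.522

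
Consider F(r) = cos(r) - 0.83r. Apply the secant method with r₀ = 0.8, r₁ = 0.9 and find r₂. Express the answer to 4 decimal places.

0.8207

F(0.8) = 0.032707, F(0.9) = -0.125390
r₂ = 0.900000 − (-0.125390)·(0.900000 − 0.800000) / (-0.125390 − 0.032707) = 0.900000 − (-0.012539)/(-0.158097) = 0.820688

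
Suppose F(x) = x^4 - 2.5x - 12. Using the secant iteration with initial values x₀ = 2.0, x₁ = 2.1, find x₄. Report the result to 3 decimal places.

F(2.0) = -1.00000, F(2.1) = 2.19810
x₂ = 2.10000 − 2.19810·(2.10000 − 2.00000) / (2.19810 − (-1.00000)) = 2.10000 − (0.21981)/(3.19810) = 2.03127
F(2.03127) = -0.05387
x₃ = 2.03127 − (-0.05387)·(2.03127 − 2.10000) / (-0.05387 − 2.19810) = 2.03127 − (0.00370)/(-2.25197) = 2.03291
F(2.03291) = -0.00279
x₄ = 2.03291 − (-0.00279)·(2.03291 − 2.03127) / (-0.00279 − (-0.05387)) = 2.03291 − (0.00000)/(0.05107) = 2.03300

2.033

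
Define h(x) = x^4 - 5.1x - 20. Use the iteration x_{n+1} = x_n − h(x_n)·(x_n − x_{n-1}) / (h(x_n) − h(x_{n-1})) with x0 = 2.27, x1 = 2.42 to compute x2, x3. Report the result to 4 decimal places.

h(2.27) = -5.024622, h(2.42) = 1.955421
x2 = 2.420000 − 1.955421·(2.420000 − 2.270000) / (1.955421 − (-5.024622)) = 2.420000 − (0.293313)/(6.980043) = 2.377978
h(2.377978) = -0.151143
x3 = 2.377978 − (-0.151143)·(2.377978 − 2.420000) / (-0.151143 − 1.955421) = 2.377978 − (0.006351)/(-2.106564) = 2.380993

2.3780, 2.3810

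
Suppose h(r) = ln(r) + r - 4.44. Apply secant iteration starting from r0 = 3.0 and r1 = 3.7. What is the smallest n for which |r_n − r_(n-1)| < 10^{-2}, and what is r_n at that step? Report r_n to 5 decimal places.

n = 3, r_n = 3.25862

h(3.0) = -0.3413877, h(3.7) = 0.5683328
r2 = 3.7000000 − 0.5683328·(0.7000000)/(0.9097205) = 3.2626866;  |Δ| = 0.4373134
h(3.2626866) = 0.0052376
r3 = 3.2626866 − 0.0052376·(-0.4373134)/(-0.5630952) = 3.2586190;  |Δ| = 0.0040676
|r3 − r2| = 0.0040676 < 10^{-2}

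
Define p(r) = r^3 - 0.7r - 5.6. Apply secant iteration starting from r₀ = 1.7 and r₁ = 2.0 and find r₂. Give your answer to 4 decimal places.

1.8957

p(1.7) = -1.877000, p(2.0) = 1.000000
r₂ = 2.000000 − 1.000000·(2.000000 − 1.700000) / (1.000000 − (-1.877000)) = 2.000000 − (0.300000)/(2.877000) = 1.895725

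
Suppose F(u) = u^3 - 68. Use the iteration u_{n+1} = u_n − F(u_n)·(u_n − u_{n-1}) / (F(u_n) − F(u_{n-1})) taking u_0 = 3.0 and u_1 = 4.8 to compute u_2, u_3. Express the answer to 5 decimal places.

3.88286, 4.04954

F(3.0) = -41.0000000, F(4.8) = 42.5920000
u_2 = 4.8000000 − 42.5920000·(4.8000000 − 3.0000000) / (42.5920000 − (-41.0000000)) = 4.8000000 − (76.6656000)/(83.5920000) = 3.8828596
F(3.8828596) = -9.4596839
u_3 = 3.8828596 − (-9.4596839)·(3.8828596 − 4.8000000) / (-9.4596839 − 42.5920000) = 3.8828596 − (8.6758583)/(-52.0516839) = 4.0495374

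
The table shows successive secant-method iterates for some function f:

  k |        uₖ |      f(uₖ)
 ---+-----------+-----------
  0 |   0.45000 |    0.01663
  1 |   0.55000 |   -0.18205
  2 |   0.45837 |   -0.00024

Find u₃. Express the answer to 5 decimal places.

u₃ = 0.45837 − (-0.00024)·(0.45837 − 0.55000) / (-0.00024 − (-0.18205))
   = 0.45837 − (0.0000220)/(0.1818100) = 0.4582490

0.45825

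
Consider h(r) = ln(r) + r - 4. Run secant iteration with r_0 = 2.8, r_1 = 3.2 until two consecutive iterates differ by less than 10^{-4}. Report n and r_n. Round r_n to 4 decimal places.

h(2.8) = -0.170381, h(3.2) = 0.363151
r_2 = 3.200000 − 0.363151·(0.400000)/(0.533531) = 2.927738;  |Δ| = 0.272262
h(2.927738) = 0.001968
r_3 = 2.927738 − 0.001968·(-0.272262)/(-0.361183) = 2.926254;  |Δ| = 0.001484
h(2.926254) = -0.000022
r_4 = 2.926254 − (-0.000022)·(-0.001484)/(-0.001990) = 2.926271;  |Δ| = 0.000017
|r_4 − r_3| = 0.000017 < 10^{-4}

n = 4, r_n = 2.9263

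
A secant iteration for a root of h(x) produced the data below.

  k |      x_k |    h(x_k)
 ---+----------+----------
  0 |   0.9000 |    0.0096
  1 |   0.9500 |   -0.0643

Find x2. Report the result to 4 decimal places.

0.9065

x2 = 0.9500 − (-0.0643)·(0.9500 − 0.9000) / (-0.0643 − 0.0096)
   = 0.9500 − (-0.003215)/(-0.073900) = 0.906495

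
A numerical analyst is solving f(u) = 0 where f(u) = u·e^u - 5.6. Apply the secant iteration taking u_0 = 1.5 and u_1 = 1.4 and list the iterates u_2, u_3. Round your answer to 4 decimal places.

f(1.5) = 1.122534, f(1.4) = 0.077280
u_2 = 1.400000 − 0.077280·(1.400000 − 1.500000) / (0.077280 − 1.122534) = 1.400000 − (-0.007728)/(-1.045254) = 1.392607
f(1.392607) = 0.005699
u_3 = 1.392607 − 0.005699·(1.392607 − 1.400000) / (0.005699 − 0.077280) = 1.392607 − (-0.000042)/(-0.071581) = 1.392018

1.3926, 1.3920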